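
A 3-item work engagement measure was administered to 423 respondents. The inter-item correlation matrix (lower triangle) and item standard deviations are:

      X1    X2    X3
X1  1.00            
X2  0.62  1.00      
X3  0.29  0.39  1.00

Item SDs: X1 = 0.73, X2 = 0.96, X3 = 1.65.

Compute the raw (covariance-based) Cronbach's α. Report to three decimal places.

α = 0.602

Σσ²ᵢ = 0.73² + 0.96² + 1.65² = 4.1770
Covariances σ_ij = r_ij · s_i · s_j:
  σ(X1,X2) = 0.62 × 0.73 × 0.96 = 0.4345
  σ(X1,X3) = 0.29 × 0.73 × 1.65 = 0.3493
  σ(X2,X3) = 0.39 × 0.96 × 1.65 = 0.6178
σ²_T = Σσ²ᵢ + 2·Σσ_ij = 4.1770 + 2 × 1.4016 = 6.9802
α = (3/2)·(1 − 4.1770/6.9802) = 0.602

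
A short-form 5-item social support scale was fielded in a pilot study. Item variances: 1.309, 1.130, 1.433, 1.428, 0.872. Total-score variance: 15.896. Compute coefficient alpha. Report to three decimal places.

ΣVar(i) = 1.309 + 1.130 + 1.433 + 1.428 + 0.872 = 6.172
α = (k/(k−1))·(1 − ΣVar(i)/Var(T)) = (5/4)·(1 − 6.172/15.896) = 0.765

coefficient alpha = 0.765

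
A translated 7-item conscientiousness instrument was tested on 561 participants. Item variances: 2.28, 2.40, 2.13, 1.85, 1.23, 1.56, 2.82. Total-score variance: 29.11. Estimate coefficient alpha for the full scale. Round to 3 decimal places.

α = 0.595

sum of item variances = 2.28 + 2.40 + 2.13 + 1.85 + 1.23 + 1.56 + 2.82 = 14.27
α = (k/(k−1))·(1 − sum of item variances/σ²_total) = (7/6)·(1 − 14.27/29.11) = 0.595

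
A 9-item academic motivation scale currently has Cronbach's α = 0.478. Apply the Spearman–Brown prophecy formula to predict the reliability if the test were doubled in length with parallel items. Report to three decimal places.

Length factor m = 2
α' = m·α / (1 + (m−1)·α)
   = 2 × 0.478 / (1 + (2 − 1) × 0.478)
   = 0.9560 / 1.4780 = 0.647

predicted reliability = 0.647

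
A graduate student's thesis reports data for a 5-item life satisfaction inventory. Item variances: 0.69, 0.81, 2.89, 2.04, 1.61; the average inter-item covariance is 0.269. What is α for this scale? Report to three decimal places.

α = 0.501

sum of item variances = 0.69 + 0.81 + 2.89 + 2.04 + 1.61 = 8.04
Sum of the 10 distinct covariances = 10 × 0.269 = 2.690
Var(T) = sum of item variances + 2·Σcov = 8.04 + 2 × 2.690 = 13.420
α = (5/4)·(1 − 8.04/13.420) = 0.501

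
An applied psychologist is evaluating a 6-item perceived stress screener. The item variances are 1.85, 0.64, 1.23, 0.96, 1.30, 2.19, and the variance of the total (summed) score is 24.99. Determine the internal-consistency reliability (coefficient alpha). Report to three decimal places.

α = 0.808

Σσᵢ² = 1.85 + 0.64 + 1.23 + 0.96 + 1.30 + 2.19 = 8.17
α = (k/(k−1))·(1 − Σσᵢ²/Var(T)) = (6/5)·(1 − 8.17/24.99) = 0.808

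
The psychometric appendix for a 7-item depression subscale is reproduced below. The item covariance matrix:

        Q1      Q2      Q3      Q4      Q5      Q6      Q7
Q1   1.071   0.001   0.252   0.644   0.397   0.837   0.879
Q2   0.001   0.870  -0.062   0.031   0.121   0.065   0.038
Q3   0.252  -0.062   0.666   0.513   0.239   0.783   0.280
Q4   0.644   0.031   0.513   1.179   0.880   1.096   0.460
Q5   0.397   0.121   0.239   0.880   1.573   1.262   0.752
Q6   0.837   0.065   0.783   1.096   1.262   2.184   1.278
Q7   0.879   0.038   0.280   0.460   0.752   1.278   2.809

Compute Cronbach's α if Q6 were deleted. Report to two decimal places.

α = 0.68

Remaining items: Q1, Q2, Q3, Q4, Q5, Q7 (k = 6).
ΣVar(i) = 1.071 + 0.870 + 0.666 + 1.179 + 1.573 + 2.809 = 8.168
σ²_T = 8.168 + 2 × 5.425 = 19.018
α (item deleted) = (6/5)·(1 − 8.168/19.018) = 0.68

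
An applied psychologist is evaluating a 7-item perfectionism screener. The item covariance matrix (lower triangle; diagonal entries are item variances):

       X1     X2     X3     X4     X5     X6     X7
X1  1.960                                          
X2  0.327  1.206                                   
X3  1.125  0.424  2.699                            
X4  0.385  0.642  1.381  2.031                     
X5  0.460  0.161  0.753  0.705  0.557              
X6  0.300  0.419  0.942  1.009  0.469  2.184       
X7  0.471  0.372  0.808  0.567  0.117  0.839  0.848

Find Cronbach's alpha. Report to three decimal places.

Σσᵢ² = 1.960 + 1.206 + 2.699 + 2.031 + 0.557 + 2.184 + 0.848 = 11.485
Sum of the distinct covariances = 12.676
Var(T) = 11.485 + 2 × 12.676 = 36.837
α = (k/(k−1))·(1 − Σσᵢ²/Var(T)) = (7/6)·(1 − 11.485/36.837) = 0.803

α = 0.803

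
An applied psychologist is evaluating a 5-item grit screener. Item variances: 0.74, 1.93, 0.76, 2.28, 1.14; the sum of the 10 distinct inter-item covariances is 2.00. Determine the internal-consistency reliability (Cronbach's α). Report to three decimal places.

Σσ²ᵢ = 0.74 + 1.93 + 0.76 + 2.28 + 1.14 = 6.85
Sum of distinct covariances = 2.00
σ²_total = Σσ²ᵢ + 2·Σcov = 6.85 + 2 × 2.00 = 10.85
α = (5/4)·(1 − 6.85/10.85) = 0.461

α = 0.461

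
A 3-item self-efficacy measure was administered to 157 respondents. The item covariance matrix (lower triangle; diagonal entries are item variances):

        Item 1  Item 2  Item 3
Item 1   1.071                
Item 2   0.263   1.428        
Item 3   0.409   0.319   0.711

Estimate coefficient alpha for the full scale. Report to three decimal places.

coefficient alpha = 0.573

ΣVar(i) = 1.071 + 1.428 + 0.711 = 3.210
Σ_{i<j} σ_ij = 0.991
σ²_T = 3.210 + 2 × 0.991 = 5.192
α = (k/(k−1))·(1 − ΣVar(i)/σ²_T) = (3/2)·(1 − 3.210/5.192) = 0.573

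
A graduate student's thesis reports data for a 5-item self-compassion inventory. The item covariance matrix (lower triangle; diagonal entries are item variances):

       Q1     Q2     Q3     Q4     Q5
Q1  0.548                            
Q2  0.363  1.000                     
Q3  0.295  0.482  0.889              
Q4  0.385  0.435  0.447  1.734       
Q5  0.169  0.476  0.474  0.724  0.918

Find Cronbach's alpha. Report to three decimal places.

α = 0.782

Σσᵢ² = 0.548 + 1.000 + 0.889 + 1.734 + 0.918 = 5.089
Sum of off-diagonal covariances = 4.250
σ²_total = 5.089 + 2 × 4.250 = 13.589
α = (k/(k−1))·(1 − Σσᵢ²/σ²_total) = (5/4)·(1 − 5.089/13.589) = 0.782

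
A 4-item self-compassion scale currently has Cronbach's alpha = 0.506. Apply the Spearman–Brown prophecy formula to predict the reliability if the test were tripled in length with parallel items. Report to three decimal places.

predicted reliability = 0.754

Length factor m = 3
α' = m·α / (1 + (m−1)·α)
   = 3 × 0.506 / (1 + (3 − 1) × 0.506)
   = 1.5180 / 2.0120 = 0.754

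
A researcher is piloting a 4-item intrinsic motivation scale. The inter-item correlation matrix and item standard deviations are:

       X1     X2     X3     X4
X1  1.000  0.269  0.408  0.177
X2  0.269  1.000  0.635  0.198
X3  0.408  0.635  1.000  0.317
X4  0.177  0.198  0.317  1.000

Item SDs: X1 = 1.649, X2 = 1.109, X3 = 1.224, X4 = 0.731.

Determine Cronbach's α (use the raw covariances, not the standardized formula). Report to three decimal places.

Σσ²ᵢ = 1.649² + 1.109² + 1.224² + 0.731² = 5.9816
Covariances σ_ij = r_ij · s_i · s_j:
  σ(X1,X2) = 0.269 × 1.649 × 1.109 = 0.4919
  σ(X1,X3) = 0.408 × 1.649 × 1.224 = 0.8235
  σ(X1,X4) = 0.177 × 1.649 × 0.731 = 0.2134
  σ(X2,X3) = 0.635 × 1.109 × 1.224 = 0.8620
  σ(X2,X4) = 0.198 × 1.109 × 0.731 = 0.1605
  σ(X3,X4) = 0.317 × 1.224 × 0.731 = 0.2836
σ²_T = Σσ²ᵢ + 2·Σσ_ij = 5.9816 + 2 × 2.8349 = 11.6514
α = (4/3)·(1 − 5.9816/11.6514) = 0.649

α = 0.649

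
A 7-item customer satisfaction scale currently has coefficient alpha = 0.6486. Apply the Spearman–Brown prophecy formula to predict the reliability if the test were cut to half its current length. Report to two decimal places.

predicted reliability = 0.48

Length factor m = 1/2
α' = m·α / (1 − (1−m)·α)
   = 1/2 × 0.6486 / (1 − (1 − 1/2) × 0.6486)
   = 0.3243 / 0.6757 = 0.48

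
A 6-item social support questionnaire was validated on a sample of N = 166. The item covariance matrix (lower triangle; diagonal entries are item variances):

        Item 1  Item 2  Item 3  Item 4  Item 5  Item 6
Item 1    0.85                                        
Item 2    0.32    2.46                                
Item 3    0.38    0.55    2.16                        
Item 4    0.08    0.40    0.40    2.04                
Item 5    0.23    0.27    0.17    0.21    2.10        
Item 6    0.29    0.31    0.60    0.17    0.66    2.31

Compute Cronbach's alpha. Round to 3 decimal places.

ΣVar(i) = 0.85 + 2.46 + 2.16 + 2.04 + 2.10 + 2.31 = 11.92
Sum of the distinct covariances = 5.04
Var(T) = 11.92 + 2 × 5.04 = 22.00
α = (k/(k−1))·(1 − ΣVar(i)/Var(T)) = (6/5)·(1 − 11.92/22.00) = 0.550

α = 0.550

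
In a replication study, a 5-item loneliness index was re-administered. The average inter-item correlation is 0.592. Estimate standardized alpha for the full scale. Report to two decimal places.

Standardized α = k·r̄ / (1 + (k−1)·r̄) = 5 × 0.592 / (1 + 4 × 0.592)
  = 2.9600 / 3.3680 = 0.88

α = 0.88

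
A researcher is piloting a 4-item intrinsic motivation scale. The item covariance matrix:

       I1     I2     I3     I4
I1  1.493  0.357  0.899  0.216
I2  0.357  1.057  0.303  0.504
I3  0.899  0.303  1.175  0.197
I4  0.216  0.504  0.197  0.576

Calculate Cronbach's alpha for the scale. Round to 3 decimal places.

Cronbach's alpha = 0.714

sum of item variances = 1.493 + 1.057 + 1.175 + 0.576 = 4.301
Σ_{i<j} σ_ij = 2.476
σ²_total = 4.301 + 2 × 2.476 = 9.253
α = (k/(k−1))·(1 − sum of item variances/σ²_total) = (4/3)·(1 − 4.301/9.253) = 0.714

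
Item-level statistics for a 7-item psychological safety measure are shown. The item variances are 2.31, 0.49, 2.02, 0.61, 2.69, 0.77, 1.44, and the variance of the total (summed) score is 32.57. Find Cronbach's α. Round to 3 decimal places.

Cronbach's α = 0.797

sum of item variances = 2.31 + 0.49 + 2.02 + 0.61 + 2.69 + 0.77 + 1.44 = 10.33
α = (k/(k−1))·(1 − sum of item variances/σ²_T) = (7/6)·(1 − 10.33/32.57) = 0.797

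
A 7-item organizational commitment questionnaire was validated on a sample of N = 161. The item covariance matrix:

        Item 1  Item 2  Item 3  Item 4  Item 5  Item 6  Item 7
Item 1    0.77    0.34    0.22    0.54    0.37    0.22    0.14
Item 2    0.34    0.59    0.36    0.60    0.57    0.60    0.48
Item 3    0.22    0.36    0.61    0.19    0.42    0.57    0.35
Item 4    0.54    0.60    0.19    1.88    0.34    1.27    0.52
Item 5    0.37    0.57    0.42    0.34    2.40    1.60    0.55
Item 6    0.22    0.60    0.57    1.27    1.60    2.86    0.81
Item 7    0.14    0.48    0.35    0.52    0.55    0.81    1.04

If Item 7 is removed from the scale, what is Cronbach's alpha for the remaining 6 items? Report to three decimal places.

Remaining items: Item 1, Item 2, Item 3, Item 4, Item 5, Item 6 (k = 6).
sum of item variances = 0.77 + 0.59 + 0.61 + 1.88 + 2.40 + 2.86 = 9.11
total variance = 9.11 + 2 × 8.21 = 25.53
α (item deleted) = (6/5)·(1 − 9.11/25.53) = 0.772

α = 0.772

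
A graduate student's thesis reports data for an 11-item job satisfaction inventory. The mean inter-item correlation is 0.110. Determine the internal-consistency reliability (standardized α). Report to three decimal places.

Standardized α = k·r̄ / (1 + (k−1)·r̄) = 11 × 0.110 / (1 + 10 × 0.110)
  = 1.2100 / 2.1000 = 0.576

standardized α = 0.576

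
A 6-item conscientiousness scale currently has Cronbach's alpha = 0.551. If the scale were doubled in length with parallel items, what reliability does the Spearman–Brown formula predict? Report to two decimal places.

predicted reliability = 0.71

Length factor m = 2
α' = m·α / (1 + (m−1)·α)
   = 2 × 0.551 / (1 + (2 − 1) × 0.551)
   = 1.1020 / 1.5510 = 0.71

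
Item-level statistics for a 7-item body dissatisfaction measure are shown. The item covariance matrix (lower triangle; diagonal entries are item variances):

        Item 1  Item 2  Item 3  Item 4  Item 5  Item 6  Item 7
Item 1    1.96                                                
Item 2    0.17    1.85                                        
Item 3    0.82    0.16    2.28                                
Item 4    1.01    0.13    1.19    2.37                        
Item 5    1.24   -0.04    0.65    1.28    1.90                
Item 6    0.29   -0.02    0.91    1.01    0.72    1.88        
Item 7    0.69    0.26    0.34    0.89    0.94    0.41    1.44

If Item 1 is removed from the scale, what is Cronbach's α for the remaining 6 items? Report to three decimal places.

Remaining items: Item 2, Item 3, Item 4, Item 5, Item 6, Item 7 (k = 6).
ΣVar(i) = 1.85 + 2.28 + 2.37 + 1.90 + 1.88 + 1.44 = 11.72
Var(T) = 11.72 + 2 × 8.83 = 29.38
α (item deleted) = (6/5)·(1 − 11.72/29.38) = 0.721

α = 0.721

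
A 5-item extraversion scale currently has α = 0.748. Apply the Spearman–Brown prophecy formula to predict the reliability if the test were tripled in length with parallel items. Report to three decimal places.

Length factor m = 3
α' = m·α / (1 + (m−1)·α)
   = 3 × 0.748 / (1 + (3 − 1) × 0.748)
   = 2.2440 / 2.4960 = 0.899

predicted reliability = 0.899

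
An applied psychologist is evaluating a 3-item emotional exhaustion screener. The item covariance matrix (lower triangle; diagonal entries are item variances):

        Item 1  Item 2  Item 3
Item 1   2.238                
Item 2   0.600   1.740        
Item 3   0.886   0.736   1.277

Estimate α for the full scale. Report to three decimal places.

α = 0.687

sum of item variances = 2.238 + 1.740 + 1.277 = 5.255
Sum of the distinct covariances = 2.222
σ²_total = 5.255 + 2 × 2.222 = 9.699
α = (k/(k−1))·(1 − sum of item variances/σ²_total) = (3/2)·(1 − 5.255/9.699) = 0.687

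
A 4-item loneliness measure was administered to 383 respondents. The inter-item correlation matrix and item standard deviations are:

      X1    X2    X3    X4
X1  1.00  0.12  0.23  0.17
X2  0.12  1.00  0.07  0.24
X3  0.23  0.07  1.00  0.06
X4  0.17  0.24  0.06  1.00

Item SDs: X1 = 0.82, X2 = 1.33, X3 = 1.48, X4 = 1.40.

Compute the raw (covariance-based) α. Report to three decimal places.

α = 0.380

Σσ²ᵢ = 0.82² + 1.33² + 1.48² + 1.40² = 6.5917
Covariances σ_ij = r_ij · s_i · s_j:
  σ(X1,X2) = 0.12 × 0.82 × 1.33 = 0.1309
  σ(X1,X3) = 0.23 × 0.82 × 1.48 = 0.2791
  σ(X1,X4) = 0.17 × 0.82 × 1.40 = 0.1952
  σ(X2,X3) = 0.07 × 1.33 × 1.48 = 0.1378
  σ(X2,X4) = 0.24 × 1.33 × 1.40 = 0.4469
  σ(X3,X4) = 0.06 × 1.48 × 1.40 = 0.1243
σ²_T = Σσ²ᵢ + 2·Σσ_ij = 6.5917 + 2 × 1.3142 = 9.2201
α = (4/3)·(1 − 6.5917/9.2201) = 0.380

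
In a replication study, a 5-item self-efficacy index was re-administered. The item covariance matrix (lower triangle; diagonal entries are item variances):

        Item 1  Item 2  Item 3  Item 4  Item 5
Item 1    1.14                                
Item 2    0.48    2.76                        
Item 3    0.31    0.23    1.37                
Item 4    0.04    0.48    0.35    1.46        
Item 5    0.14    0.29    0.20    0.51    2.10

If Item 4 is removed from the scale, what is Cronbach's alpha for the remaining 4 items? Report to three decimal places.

Cronbach's alpha = 0.412

Remaining items: Item 1, Item 2, Item 3, Item 5 (k = 4).
sum of item variances = 1.14 + 2.76 + 1.37 + 2.10 = 7.37
Var(T) = 7.37 + 2 × 1.65 = 10.67
α (item deleted) = (4/3)·(1 − 7.37/10.67) = 0.412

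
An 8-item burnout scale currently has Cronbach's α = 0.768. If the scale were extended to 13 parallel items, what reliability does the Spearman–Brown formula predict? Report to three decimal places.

predicted reliability = 0.843

Length factor m = 13/8 = 1.6250
α' = m·α / (1 + (m−1)·α)
   = 13/8 × 0.768 / (1 + (13/8 − 1) × 0.768)
   = 1.2480 / 1.4800 = 0.843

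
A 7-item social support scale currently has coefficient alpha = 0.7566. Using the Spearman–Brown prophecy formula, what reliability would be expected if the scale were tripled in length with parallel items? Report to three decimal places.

Length factor m = 3
α' = m·α / (1 + (m−1)·α)
   = 3 × 0.7566 / (1 + (3 − 1) × 0.7566)
   = 2.2698 / 2.5132 = 0.903

predicted reliability = 0.903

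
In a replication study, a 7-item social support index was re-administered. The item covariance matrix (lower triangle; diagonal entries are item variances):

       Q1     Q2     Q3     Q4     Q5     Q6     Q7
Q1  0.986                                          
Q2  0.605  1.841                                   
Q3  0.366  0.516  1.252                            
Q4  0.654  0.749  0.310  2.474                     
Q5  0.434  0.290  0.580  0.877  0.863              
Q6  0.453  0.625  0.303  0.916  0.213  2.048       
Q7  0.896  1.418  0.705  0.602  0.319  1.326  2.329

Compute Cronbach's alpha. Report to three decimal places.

ΣVar(i) = 0.986 + 1.841 + 1.252 + 2.474 + 0.863 + 2.048 + 2.329 = 11.793
Sum of off-diagonal covariances = 13.157
σ²_T = 11.793 + 2 × 13.157 = 38.107
α = (k/(k−1))·(1 − ΣVar(i)/σ²_T) = (7/6)·(1 − 11.793/38.107) = 0.806

Cronbach's alpha = 0.806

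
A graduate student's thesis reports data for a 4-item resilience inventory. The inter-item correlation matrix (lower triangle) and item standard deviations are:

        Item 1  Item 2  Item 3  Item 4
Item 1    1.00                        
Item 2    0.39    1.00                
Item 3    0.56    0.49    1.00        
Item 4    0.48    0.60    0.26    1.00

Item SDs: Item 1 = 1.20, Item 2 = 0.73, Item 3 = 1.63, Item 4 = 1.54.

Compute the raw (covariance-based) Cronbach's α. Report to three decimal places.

Cronbach's α = 0.730

Σσ²ᵢ = 1.20² + 0.73² + 1.63² + 1.54² = 7.0014
Covariances σ_ij = r_ij · s_i · s_j:
  σ(Item 1,Item 2) = 0.39 × 1.20 × 0.73 = 0.3416
  σ(Item 1,Item 3) = 0.56 × 1.20 × 1.63 = 1.0954
  σ(Item 1,Item 4) = 0.48 × 1.20 × 1.54 = 0.8870
  σ(Item 2,Item 3) = 0.49 × 0.73 × 1.63 = 0.5831
  σ(Item 2,Item 4) = 0.60 × 0.73 × 1.54 = 0.6745
  σ(Item 3,Item 4) = 0.26 × 1.63 × 1.54 = 0.6527
σ²_T = Σσ²ᵢ + 2·Σσ_ij = 7.0014 + 2 × 4.2343 = 15.4700
α = (4/3)·(1 − 7.0014/15.4700) = 0.730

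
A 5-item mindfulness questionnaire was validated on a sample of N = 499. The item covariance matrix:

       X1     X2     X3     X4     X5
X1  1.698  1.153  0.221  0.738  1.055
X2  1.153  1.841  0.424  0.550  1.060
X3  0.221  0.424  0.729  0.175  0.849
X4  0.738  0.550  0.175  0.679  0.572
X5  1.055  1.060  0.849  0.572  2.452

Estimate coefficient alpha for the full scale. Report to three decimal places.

coefficient alpha = 0.809

Σσᵢ² = 1.698 + 1.841 + 0.729 + 0.679 + 2.452 = 7.399
Sum of the distinct covariances = 6.797
σ²_total = 7.399 + 2 × 6.797 = 20.993
α = (k/(k−1))·(1 − Σσᵢ²/σ²_total) = (5/4)·(1 − 7.399/20.993) = 0.809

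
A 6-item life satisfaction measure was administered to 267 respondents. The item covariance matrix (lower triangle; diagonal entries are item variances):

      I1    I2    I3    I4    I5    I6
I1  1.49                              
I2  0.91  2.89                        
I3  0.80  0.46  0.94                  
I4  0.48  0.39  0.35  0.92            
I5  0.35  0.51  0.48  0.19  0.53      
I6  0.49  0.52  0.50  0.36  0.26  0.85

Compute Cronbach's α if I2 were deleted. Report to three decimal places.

Remaining items: I1, I3, I4, I5, I6 (k = 5).
sum of item variances = 1.49 + 0.94 + 0.92 + 0.53 + 0.85 = 4.73
Var(T) = 4.73 + 2 × 4.26 = 13.25
α (item deleted) = (5/4)·(1 − 4.73/13.25) = 0.804

α = 0.804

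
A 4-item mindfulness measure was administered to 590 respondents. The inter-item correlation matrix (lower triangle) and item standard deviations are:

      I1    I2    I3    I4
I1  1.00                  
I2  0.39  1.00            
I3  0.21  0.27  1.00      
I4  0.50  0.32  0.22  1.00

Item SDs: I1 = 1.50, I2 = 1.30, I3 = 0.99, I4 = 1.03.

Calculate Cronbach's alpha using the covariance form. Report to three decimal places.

α = 0.650

Σσ²ᵢ = 1.50² + 1.30² + 0.99² + 1.03² = 5.9810
Covariances σ_ij = r_ij · s_i · s_j:
  σ(I1,I2) = 0.39 × 1.50 × 1.30 = 0.7605
  σ(I1,I3) = 0.21 × 1.50 × 0.99 = 0.3119
  σ(I1,I4) = 0.50 × 1.50 × 1.03 = 0.7725
  σ(I2,I3) = 0.27 × 1.30 × 0.99 = 0.3475
  σ(I2,I4) = 0.32 × 1.30 × 1.03 = 0.4285
  σ(I3,I4) = 0.22 × 0.99 × 1.03 = 0.2243
σ²_T = Σσ²ᵢ + 2·Σσ_ij = 5.9810 + 2 × 2.8452 = 11.6714
α = (4/3)·(1 − 5.9810/11.6714) = 0.650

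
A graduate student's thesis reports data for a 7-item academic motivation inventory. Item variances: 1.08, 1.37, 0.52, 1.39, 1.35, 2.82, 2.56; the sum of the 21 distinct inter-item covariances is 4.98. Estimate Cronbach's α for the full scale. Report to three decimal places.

Σσᵢ² = 1.08 + 1.37 + 0.52 + 1.39 + 1.35 + 2.82 + 2.56 = 11.09
Sum of distinct covariances = 4.98
σ²_total = Σσᵢ² + 2·Σcov = 11.09 + 2 × 4.98 = 21.05
α = (7/6)·(1 − 11.09/21.05) = 0.552

α = 0.552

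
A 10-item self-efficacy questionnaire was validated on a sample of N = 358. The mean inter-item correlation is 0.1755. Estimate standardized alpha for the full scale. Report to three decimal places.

Standardized α = k·r̄ / (1 + (k−1)·r̄) = 10 × 0.1755 / (1 + 9 × 0.1755)
  = 1.7550 / 2.5795 = 0.680

α = 0.680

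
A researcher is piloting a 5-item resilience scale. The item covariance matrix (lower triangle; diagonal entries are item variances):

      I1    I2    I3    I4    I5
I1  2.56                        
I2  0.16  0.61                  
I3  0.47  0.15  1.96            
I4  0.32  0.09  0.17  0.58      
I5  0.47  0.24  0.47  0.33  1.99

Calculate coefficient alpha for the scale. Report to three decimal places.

α = 0.534

ΣVar(i) = 2.56 + 0.61 + 1.96 + 0.58 + 1.99 = 7.70
Sum of the distinct covariances = 2.87
σ²_total = 7.70 + 2 × 2.87 = 13.44
α = (k/(k−1))·(1 − ΣVar(i)/σ²_total) = (5/4)·(1 − 7.70/13.44) = 0.534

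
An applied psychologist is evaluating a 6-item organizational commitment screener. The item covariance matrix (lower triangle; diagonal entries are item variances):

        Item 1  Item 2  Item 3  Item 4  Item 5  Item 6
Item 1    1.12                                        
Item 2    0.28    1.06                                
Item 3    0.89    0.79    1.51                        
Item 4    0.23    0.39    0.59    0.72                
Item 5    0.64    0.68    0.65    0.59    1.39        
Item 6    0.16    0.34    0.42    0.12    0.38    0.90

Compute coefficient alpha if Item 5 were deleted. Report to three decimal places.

α = 0.767

Remaining items: Item 1, Item 2, Item 3, Item 4, Item 6 (k = 5).
ΣVar(i) = 1.12 + 1.06 + 1.51 + 0.72 + 0.90 = 5.31
σ²_T = 5.31 + 2 × 4.21 = 13.73
α (item deleted) = (5/4)·(1 − 5.31/13.73) = 0.767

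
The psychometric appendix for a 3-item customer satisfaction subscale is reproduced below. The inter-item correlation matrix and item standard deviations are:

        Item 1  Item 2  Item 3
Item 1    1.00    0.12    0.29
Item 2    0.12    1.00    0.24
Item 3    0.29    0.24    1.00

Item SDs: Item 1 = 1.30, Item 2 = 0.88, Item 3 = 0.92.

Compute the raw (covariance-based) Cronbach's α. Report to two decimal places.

Σσ²ᵢ = 1.30² + 0.88² + 0.92² = 3.3108
Covariances σ_ij = r_ij · s_i · s_j:
  σ(Item 1,Item 2) = 0.12 × 1.30 × 0.88 = 0.1373
  σ(Item 1,Item 3) = 0.29 × 1.30 × 0.92 = 0.3468
  σ(Item 2,Item 3) = 0.24 × 0.88 × 0.92 = 0.1943
σ²_T = Σσ²ᵢ + 2·Σσ_ij = 3.3108 + 2 × 0.6784 = 4.6676
α = (3/2)·(1 − 3.3108/4.6676) = 0.44

α = 0.44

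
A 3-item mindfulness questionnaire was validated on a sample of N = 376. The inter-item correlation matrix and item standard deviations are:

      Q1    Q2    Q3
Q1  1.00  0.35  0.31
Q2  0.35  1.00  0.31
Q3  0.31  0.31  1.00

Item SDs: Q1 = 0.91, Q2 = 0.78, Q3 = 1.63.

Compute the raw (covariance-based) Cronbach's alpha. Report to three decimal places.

Σσ²ᵢ = 0.91² + 0.78² + 1.63² = 4.0934
Covariances σ_ij = r_ij · s_i · s_j:
  σ(Q1,Q2) = 0.35 × 0.91 × 0.78 = 0.2484
  σ(Q1,Q3) = 0.31 × 0.91 × 1.63 = 0.4598
  σ(Q2,Q3) = 0.31 × 0.78 × 1.63 = 0.3941
σ²_T = Σσ²ᵢ + 2·Σσ_ij = 4.0934 + 2 × 1.1023 = 6.2980
α = (3/2)·(1 − 4.0934/6.2980) = 0.525

α = 0.525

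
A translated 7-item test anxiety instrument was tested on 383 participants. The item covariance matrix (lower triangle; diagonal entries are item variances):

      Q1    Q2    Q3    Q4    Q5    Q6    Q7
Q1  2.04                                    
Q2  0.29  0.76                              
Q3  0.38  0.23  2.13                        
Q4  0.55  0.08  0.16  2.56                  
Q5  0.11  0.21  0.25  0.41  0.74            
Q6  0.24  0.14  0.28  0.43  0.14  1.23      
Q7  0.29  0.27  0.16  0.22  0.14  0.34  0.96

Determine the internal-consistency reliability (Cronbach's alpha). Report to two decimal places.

Cronbach's alpha = 0.59

Σσ²ᵢ = 2.04 + 0.76 + 2.13 + 2.56 + 0.74 + 1.23 + 0.96 = 10.42
Sum of off-diagonal covariances = 5.32
σ²_total = 10.42 + 2 × 5.32 = 21.06
α = (k/(k−1))·(1 − Σσ²ᵢ/σ²_total) = (7/6)·(1 − 10.42/21.06) = 0.59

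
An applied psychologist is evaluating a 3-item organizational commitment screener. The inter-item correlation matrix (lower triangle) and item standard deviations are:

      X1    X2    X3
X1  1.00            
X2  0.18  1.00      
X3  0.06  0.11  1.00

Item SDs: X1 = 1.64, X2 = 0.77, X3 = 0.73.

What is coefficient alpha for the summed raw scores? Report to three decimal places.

coefficient alpha = 0.239

Σσ²ᵢ = 1.64² + 0.77² + 0.73² = 3.8154
Covariances σ_ij = r_ij · s_i · s_j:
  σ(X1,X2) = 0.18 × 1.64 × 0.77 = 0.2273
  σ(X1,X3) = 0.06 × 1.64 × 0.73 = 0.0718
  σ(X2,X3) = 0.11 × 0.77 × 0.73 = 0.0618
σ²_T = Σσ²ᵢ + 2·Σσ_ij = 3.8154 + 2 × 0.3609 = 4.5372
α = (3/2)·(1 − 3.8154/4.5372) = 0.239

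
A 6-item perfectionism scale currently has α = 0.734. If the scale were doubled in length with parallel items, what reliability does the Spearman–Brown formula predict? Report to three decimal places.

Length factor m = 2
α' = m·α / (1 + (m−1)·α)
   = 2 × 0.734 / (1 + (2 − 1) × 0.734)
   = 1.4680 / 1.7340 = 0.847

predicted reliability = 0.847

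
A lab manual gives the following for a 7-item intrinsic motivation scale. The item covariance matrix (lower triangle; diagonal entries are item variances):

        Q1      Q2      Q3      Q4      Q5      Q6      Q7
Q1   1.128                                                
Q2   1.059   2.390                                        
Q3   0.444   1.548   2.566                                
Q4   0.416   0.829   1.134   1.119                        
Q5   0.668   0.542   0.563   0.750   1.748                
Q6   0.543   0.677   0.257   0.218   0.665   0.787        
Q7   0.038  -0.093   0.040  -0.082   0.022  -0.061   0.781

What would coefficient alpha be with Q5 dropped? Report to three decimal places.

Remaining items: Q1, Q2, Q3, Q4, Q6, Q7 (k = 6).
ΣVar(i) = 1.128 + 2.390 + 2.566 + 1.119 + 0.787 + 0.781 = 8.771
total variance = 8.771 + 2 × 6.967 = 22.705
α (item deleted) = (6/5)·(1 − 8.771/22.705) = 0.736

coefficient alpha = 0.736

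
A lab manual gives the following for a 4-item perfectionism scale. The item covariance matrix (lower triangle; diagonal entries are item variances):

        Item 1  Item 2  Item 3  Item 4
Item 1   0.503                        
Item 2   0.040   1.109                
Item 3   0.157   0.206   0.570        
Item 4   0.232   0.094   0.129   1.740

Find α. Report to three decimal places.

α = 0.406

Σσᵢ² = 0.503 + 1.109 + 0.570 + 1.740 = 3.922
Sum of the distinct covariances = 0.858
Var(T) = 3.922 + 2 × 0.858 = 5.638
α = (k/(k−1))·(1 − Σσᵢ²/Var(T)) = (4/3)·(1 − 3.922/5.638) = 0.406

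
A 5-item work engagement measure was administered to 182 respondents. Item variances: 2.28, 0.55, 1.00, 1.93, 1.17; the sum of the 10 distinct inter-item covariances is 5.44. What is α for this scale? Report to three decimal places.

Σσᵢ² = 2.28 + 0.55 + 1.00 + 1.93 + 1.17 = 6.93
Sum of distinct covariances = 5.44
σ²_total = Σσᵢ² + 2·Σcov = 6.93 + 2 × 5.44 = 17.81
α = (5/4)·(1 − 6.93/17.81) = 0.764

α = 0.764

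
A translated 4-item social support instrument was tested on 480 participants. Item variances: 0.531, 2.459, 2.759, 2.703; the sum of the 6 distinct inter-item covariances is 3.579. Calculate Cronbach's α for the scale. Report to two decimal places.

Cronbach's α = 0.61

Σσ²ᵢ = 0.531 + 2.459 + 2.759 + 2.703 = 8.452
Sum of distinct covariances = 3.579
σ²_T = Σσ²ᵢ + 2·Σcov = 8.452 + 2 × 3.579 = 15.610
α = (4/3)·(1 − 8.452/15.610) = 0.61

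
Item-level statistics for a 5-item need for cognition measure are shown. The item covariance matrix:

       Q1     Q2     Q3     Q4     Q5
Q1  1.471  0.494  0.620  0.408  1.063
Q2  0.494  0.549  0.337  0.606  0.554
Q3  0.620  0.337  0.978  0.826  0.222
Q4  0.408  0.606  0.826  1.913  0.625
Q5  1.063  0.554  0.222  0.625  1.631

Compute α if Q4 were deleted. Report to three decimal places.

α = 0.783

Remaining items: Q1, Q2, Q3, Q5 (k = 4).
sum of item variances = 1.471 + 0.549 + 0.978 + 1.631 = 4.629
σ²_total = 4.629 + 2 × 3.290 = 11.209
α (item deleted) = (4/3)·(1 − 4.629/11.209) = 0.783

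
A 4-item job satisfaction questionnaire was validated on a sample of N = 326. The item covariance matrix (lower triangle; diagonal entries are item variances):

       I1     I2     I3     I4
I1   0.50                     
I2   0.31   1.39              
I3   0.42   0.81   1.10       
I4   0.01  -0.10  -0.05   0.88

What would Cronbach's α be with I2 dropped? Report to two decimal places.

Remaining items: I1, I3, I4 (k = 3).
ΣVar(i) = 0.50 + 1.10 + 0.88 = 2.48
σ²_total = 2.48 + 2 × 0.38 = 3.24
α (item deleted) = (3/2)·(1 − 2.48/3.24) = 0.35

Cronbach's α = 0.35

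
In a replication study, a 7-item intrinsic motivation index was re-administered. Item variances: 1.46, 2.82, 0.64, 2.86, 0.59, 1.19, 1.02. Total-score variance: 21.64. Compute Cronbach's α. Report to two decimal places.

Σσᵢ² = 1.46 + 2.82 + 0.64 + 2.86 + 0.59 + 1.19 + 1.02 = 10.58
α = (k/(k−1))·(1 − Σσᵢ²/σ²_T) = (7/6)·(1 − 10.58/21.64) = 0.60

α = 0.60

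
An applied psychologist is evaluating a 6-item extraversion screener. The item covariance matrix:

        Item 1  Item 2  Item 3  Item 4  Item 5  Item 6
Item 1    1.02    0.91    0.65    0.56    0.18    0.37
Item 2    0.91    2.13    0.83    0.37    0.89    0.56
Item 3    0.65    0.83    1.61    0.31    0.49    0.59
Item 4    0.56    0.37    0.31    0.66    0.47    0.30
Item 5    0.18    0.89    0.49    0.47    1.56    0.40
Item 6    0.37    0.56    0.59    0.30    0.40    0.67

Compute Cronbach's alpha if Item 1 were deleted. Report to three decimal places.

Cronbach's alpha = 0.764

Remaining items: Item 2, Item 3, Item 4, Item 5, Item 6 (k = 5).
sum of item variances = 2.13 + 1.61 + 0.66 + 1.56 + 0.67 = 6.63
total variance = 6.63 + 2 × 5.21 = 17.05
α (item deleted) = (5/4)·(1 − 6.63/17.05) = 0.764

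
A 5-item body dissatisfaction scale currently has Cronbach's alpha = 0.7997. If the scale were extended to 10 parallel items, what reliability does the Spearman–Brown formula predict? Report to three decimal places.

predicted reliability = 0.889

Length factor m = 10/5 = 2.0000
α' = m·α / (1 + (m−1)·α)
   = 10/5 × 0.7997 / (1 + (10/5 − 1) × 0.7997)
   = 1.5994 / 1.7997 = 0.889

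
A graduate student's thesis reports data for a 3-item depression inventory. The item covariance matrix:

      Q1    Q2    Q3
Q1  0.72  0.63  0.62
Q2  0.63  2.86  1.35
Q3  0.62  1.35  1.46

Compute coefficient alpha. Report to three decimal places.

α = 0.762

ΣVar(i) = 0.72 + 2.86 + 1.46 = 5.04
Σ_{i<j} σ_ij = 2.60
total variance = 5.04 + 2 × 2.60 = 10.24
α = (k/(k−1))·(1 − ΣVar(i)/total variance) = (3/2)·(1 − 5.04/10.24) = 0.762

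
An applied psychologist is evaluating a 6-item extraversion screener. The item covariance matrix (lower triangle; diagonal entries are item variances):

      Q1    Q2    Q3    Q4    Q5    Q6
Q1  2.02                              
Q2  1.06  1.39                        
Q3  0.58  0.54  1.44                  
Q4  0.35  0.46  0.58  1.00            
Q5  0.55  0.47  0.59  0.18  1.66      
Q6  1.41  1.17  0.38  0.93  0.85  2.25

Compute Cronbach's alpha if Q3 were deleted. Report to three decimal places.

Remaining items: Q1, Q2, Q4, Q5, Q6 (k = 5).
Σσ²ᵢ = 2.02 + 1.39 + 1.00 + 1.66 + 2.25 = 8.32
Var(T) = 8.32 + 2 × 7.43 = 23.18
α (item deleted) = (5/4)·(1 − 8.32/23.18) = 0.801

α = 0.801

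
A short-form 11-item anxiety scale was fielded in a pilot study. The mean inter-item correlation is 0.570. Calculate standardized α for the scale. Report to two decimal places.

standardized α = 0.94

Standardized α = k·r̄ / (1 + (k−1)·r̄) = 11 × 0.570 / (1 + 10 × 0.570)
  = 6.2700 / 6.7000 = 0.94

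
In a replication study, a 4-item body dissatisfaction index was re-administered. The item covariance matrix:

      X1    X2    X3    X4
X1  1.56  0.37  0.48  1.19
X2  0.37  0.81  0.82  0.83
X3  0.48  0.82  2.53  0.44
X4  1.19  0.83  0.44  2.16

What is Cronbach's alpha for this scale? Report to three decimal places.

Cronbach's alpha = 0.719

Σσᵢ² = 1.56 + 0.81 + 2.53 + 2.16 = 7.06
Sum of off-diagonal covariances = 4.13
σ²_T = 7.06 + 2 × 4.13 = 15.32
α = (k/(k−1))·(1 − Σσᵢ²/σ²_T) = (4/3)·(1 − 7.06/15.32) = 0.719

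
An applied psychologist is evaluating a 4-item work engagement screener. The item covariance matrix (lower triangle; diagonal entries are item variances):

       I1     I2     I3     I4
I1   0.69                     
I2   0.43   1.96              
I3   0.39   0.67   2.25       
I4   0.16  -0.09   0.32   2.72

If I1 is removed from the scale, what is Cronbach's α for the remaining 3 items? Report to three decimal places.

α = 0.309

Remaining items: I2, I3, I4 (k = 3).
Σσ²ᵢ = 1.96 + 2.25 + 2.72 = 6.93
σ²_T = 6.93 + 2 × 0.90 = 8.73
α (item deleted) = (3/2)·(1 − 6.93/8.73) = 0.309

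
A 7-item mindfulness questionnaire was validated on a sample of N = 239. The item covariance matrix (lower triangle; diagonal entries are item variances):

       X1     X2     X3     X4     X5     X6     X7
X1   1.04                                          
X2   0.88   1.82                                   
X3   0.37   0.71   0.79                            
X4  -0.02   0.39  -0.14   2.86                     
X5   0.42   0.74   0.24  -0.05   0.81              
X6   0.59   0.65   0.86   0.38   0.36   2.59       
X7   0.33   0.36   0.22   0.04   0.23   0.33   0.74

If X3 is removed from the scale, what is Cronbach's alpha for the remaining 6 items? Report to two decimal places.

Cronbach's alpha = 0.64

Remaining items: X1, X2, X4, X5, X6, X7 (k = 6).
sum of item variances = 1.04 + 1.82 + 2.86 + 0.81 + 2.59 + 0.74 = 9.86
total variance = 9.86 + 2 × 5.63 = 21.12
α (item deleted) = (6/5)·(1 − 9.86/21.12) = 0.64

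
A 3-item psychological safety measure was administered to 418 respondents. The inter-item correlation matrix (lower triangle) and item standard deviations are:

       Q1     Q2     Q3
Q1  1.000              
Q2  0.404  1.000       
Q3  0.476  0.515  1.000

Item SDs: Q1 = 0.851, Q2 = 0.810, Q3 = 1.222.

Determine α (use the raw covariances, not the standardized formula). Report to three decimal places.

Σσ²ᵢ = 0.851² + 0.810² + 1.222² = 2.8736
Covariances σ_ij = r_ij · s_i · s_j:
  σ(Q1,Q2) = 0.404 × 0.851 × 0.810 = 0.2785
  σ(Q1,Q3) = 0.476 × 0.851 × 1.222 = 0.4950
  σ(Q2,Q3) = 0.515 × 0.810 × 1.222 = 0.5098
σ²_T = Σσ²ᵢ + 2·Σσ_ij = 2.8736 + 2 × 1.2833 = 5.4402
α = (3/2)·(1 − 2.8736/5.4402) = 0.708

α = 0.708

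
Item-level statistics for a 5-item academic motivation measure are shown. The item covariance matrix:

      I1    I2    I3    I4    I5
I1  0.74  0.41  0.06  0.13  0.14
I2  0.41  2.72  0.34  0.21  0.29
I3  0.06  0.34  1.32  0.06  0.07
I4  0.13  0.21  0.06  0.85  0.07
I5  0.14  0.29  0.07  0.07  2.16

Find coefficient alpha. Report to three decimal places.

coefficient alpha = 0.392

sum of item variances = 0.74 + 2.72 + 1.32 + 0.85 + 2.16 = 7.79
Sum of the distinct covariances = 1.78
total variance = 7.79 + 2 × 1.78 = 11.35
α = (k/(k−1))·(1 − sum of item variances/total variance) = (5/4)·(1 − 7.79/11.35) = 0.392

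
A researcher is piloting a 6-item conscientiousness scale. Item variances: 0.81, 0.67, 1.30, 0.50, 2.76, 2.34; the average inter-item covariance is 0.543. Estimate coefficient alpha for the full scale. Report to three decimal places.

α = 0.792

Σσᵢ² = 0.81 + 0.67 + 1.30 + 0.50 + 2.76 + 2.34 = 8.38
Sum of the 15 distinct covariances = 15 × 0.543 = 8.145
σ²_T = Σσᵢ² + 2·Σcov = 8.38 + 2 × 8.145 = 24.670
α = (6/5)·(1 − 8.38/24.670) = 0.792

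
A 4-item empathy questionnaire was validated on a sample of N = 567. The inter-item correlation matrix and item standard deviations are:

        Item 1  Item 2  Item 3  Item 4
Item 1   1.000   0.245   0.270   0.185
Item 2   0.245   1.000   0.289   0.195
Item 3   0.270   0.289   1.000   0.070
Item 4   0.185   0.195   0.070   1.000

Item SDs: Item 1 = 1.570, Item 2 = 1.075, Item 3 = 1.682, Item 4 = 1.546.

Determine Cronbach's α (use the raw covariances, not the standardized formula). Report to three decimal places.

Σσ²ᵢ = 1.570² + 1.075² + 1.682² + 1.546² = 8.8398
Covariances σ_ij = r_ij · s_i · s_j:
  σ(Item 1,Item 2) = 0.245 × 1.570 × 1.075 = 0.4135
  σ(Item 1,Item 3) = 0.270 × 1.570 × 1.682 = 0.7130
  σ(Item 1,Item 4) = 0.185 × 1.570 × 1.546 = 0.4490
  σ(Item 2,Item 3) = 0.289 × 1.075 × 1.682 = 0.5226
  σ(Item 2,Item 4) = 0.195 × 1.075 × 1.546 = 0.3241
  σ(Item 3,Item 4) = 0.070 × 1.682 × 1.546 = 0.1820
σ²_T = Σσ²ᵢ + 2·Σσ_ij = 8.8398 + 2 × 2.6042 = 14.0482
α = (4/3)·(1 − 8.8398/14.0482) = 0.494

α = 0.494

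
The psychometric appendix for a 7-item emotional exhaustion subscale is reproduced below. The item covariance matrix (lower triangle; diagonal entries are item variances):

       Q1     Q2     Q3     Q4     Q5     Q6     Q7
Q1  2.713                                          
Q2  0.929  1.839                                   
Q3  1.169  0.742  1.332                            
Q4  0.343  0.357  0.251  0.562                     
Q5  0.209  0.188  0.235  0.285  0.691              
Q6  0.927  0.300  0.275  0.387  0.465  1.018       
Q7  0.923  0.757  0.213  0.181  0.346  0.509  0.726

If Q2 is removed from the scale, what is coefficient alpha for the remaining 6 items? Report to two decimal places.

α = 0.79

Remaining items: Q1, Q3, Q4, Q5, Q6, Q7 (k = 6).
ΣVar(i) = 2.713 + 1.332 + 0.562 + 0.691 + 1.018 + 0.726 = 7.042
σ²_T = 7.042 + 2 × 6.718 = 20.478
α (item deleted) = (6/5)·(1 − 7.042/20.478) = 0.79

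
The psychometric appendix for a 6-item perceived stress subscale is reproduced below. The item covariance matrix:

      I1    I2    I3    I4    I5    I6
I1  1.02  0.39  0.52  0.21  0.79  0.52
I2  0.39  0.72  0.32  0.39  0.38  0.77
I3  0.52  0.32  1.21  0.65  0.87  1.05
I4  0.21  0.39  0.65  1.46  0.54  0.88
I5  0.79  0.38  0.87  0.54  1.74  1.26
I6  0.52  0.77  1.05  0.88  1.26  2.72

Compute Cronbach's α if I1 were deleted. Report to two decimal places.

Cronbach's α = 0.81

Remaining items: I2, I3, I4, I5, I6 (k = 5).
sum of item variances = 0.72 + 1.21 + 1.46 + 1.74 + 2.72 = 7.85
σ²_total = 7.85 + 2 × 7.11 = 22.07
α (item deleted) = (5/4)·(1 − 7.85/22.07) = 0.81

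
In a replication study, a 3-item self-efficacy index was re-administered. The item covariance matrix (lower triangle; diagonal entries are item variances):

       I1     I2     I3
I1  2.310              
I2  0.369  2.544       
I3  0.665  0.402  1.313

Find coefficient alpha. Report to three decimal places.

α = 0.477

Σσᵢ² = 2.310 + 2.544 + 1.313 = 6.167
Σ_{i<j} σ_ij = 1.436
Var(T) = 6.167 + 2 × 1.436 = 9.039
α = (k/(k−1))·(1 − Σσᵢ²/Var(T)) = (3/2)·(1 − 6.167/9.039) = 0.477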